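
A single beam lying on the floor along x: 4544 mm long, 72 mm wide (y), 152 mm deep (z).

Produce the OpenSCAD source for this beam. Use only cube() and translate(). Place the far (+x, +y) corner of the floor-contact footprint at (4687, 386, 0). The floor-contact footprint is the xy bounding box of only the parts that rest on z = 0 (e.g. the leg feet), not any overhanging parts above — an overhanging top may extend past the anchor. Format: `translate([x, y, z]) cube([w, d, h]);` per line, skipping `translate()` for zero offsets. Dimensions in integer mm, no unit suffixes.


translate([143, 314, 0]) cube([4544, 72, 152]);


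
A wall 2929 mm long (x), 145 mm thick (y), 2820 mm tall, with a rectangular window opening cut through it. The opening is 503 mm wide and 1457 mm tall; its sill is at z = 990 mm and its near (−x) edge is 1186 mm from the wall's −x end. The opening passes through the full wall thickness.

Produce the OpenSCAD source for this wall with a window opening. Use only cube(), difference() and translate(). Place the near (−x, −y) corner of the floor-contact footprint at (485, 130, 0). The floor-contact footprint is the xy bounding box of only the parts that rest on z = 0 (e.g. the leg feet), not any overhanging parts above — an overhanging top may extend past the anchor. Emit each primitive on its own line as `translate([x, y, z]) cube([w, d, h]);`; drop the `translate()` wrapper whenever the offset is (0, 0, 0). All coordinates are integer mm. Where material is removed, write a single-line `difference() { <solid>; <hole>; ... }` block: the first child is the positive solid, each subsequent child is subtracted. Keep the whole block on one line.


difference() { translate([485, 130, 0]) cube([2929, 145, 2820]); translate([1671, 130, 990]) cube([503, 145, 1457]); }


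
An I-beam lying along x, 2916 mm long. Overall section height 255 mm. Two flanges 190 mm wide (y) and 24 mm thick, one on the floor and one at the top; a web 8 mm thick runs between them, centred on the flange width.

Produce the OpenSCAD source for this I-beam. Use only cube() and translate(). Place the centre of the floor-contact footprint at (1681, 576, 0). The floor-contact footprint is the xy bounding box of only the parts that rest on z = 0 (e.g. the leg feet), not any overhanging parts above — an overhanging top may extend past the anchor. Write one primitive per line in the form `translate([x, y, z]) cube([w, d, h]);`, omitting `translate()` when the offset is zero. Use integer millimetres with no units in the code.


translate([223, 481, 0]) cube([2916, 190, 24]);
translate([223, 572, 24]) cube([2916, 8, 207]);
translate([223, 481, 231]) cube([2916, 190, 24]);


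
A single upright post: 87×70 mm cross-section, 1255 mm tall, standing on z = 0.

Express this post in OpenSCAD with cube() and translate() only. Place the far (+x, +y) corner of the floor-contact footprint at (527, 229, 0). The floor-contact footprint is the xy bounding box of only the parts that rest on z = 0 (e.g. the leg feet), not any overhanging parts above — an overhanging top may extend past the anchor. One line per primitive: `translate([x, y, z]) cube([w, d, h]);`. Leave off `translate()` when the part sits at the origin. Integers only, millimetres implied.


translate([440, 159, 0]) cube([87, 70, 1255]);


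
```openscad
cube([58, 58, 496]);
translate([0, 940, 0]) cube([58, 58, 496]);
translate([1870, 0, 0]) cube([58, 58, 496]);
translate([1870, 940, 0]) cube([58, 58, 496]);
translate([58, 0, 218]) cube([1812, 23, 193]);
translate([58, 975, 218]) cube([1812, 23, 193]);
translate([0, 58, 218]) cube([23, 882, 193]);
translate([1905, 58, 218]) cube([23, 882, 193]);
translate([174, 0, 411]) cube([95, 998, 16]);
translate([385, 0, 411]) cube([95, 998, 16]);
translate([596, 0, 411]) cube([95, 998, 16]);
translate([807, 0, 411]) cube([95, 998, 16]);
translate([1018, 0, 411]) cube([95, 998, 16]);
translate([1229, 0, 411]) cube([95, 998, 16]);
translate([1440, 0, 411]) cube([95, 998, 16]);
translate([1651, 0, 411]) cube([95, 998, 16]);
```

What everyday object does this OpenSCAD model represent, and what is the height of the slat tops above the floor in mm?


A bed frame. The slat-top height is 427 mm.

Four posts, four rails, and a row of slats — a bed frame. Slats sit on the rails at z = 218 + 193 = 411; with slat thickness 16, the top is 427 mm.


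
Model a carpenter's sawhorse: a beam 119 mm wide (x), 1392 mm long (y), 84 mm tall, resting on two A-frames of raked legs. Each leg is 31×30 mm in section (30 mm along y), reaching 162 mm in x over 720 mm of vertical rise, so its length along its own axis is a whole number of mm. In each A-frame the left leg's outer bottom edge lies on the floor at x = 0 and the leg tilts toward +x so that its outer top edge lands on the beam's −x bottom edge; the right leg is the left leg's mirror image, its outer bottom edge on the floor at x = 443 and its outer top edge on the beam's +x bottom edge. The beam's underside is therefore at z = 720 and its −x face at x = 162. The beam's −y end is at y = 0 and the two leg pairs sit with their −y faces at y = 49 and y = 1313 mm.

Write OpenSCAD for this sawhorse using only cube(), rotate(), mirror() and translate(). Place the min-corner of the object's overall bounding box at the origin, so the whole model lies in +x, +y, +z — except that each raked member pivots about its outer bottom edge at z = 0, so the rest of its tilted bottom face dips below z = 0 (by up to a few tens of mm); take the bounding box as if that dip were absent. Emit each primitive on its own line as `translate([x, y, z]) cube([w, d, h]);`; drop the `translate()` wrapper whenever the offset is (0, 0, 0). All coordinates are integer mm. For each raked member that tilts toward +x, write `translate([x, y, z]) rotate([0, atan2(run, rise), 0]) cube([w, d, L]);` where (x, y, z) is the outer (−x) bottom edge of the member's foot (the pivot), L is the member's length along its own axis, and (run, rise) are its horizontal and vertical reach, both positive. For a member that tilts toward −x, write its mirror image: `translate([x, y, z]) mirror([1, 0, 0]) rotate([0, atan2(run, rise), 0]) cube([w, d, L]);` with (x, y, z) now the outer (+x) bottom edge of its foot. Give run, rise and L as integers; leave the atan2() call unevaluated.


translate([162, 0, 720]) cube([119, 1392, 84]);
translate([0, 49, 0]) rotate([0, atan2(162, 720), 0]) cube([31, 30, 738]);
translate([443, 49, 0]) mirror([1, 0, 0]) rotate([0, atan2(162, 720), 0]) cube([31, 30, 738]);
translate([0, 1313, 0]) rotate([0, atan2(162, 720), 0]) cube([31, 30, 738]);
translate([443, 1313, 0]) mirror([1, 0, 0]) rotate([0, atan2(162, 720), 0]) cube([31, 30, 738]);


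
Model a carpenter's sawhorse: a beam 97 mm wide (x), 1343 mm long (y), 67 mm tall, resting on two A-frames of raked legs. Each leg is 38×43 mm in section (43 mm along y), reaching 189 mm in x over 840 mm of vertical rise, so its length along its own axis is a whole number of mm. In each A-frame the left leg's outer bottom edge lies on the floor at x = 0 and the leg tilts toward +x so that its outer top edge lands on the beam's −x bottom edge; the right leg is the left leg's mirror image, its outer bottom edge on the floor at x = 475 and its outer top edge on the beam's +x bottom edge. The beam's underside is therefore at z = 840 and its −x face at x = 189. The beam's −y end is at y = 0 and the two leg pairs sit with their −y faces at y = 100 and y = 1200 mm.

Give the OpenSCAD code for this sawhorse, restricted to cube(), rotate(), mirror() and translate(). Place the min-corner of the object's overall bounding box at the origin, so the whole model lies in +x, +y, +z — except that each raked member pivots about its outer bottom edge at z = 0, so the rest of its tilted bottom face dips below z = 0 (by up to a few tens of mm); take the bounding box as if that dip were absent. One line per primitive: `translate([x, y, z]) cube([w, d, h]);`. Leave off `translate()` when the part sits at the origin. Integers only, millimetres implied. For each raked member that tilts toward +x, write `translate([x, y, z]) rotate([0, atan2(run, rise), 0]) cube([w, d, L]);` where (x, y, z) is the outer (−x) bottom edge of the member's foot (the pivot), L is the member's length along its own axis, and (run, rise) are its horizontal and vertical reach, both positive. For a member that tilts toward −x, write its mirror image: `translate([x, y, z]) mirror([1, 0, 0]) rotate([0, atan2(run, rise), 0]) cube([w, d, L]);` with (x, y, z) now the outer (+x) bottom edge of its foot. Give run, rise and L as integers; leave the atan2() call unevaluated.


translate([189, 0, 840]) cube([97, 1343, 67]);
translate([0, 100, 0]) rotate([0, atan2(189, 840), 0]) cube([38, 43, 861]);
translate([475, 100, 0]) mirror([1, 0, 0]) rotate([0, atan2(189, 840), 0]) cube([38, 43, 861]);
translate([0, 1200, 0]) rotate([0, atan2(189, 840), 0]) cube([38, 43, 861]);
translate([475, 1200, 0]) mirror([1, 0, 0]) rotate([0, atan2(189, 840), 0]) cube([38, 43, 861]);


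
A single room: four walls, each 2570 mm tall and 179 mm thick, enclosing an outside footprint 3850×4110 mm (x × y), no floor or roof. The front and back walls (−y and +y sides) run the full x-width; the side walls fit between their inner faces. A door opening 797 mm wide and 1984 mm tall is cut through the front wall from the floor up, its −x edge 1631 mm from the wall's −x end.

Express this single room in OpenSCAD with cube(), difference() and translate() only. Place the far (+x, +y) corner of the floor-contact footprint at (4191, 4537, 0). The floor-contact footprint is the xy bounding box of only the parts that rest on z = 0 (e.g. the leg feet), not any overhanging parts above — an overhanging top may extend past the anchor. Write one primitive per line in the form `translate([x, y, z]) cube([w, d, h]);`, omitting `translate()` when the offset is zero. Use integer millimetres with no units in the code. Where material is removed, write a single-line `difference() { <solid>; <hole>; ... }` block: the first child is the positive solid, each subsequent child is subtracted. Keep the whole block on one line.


difference() { translate([341, 427, 0]) cube([3850, 179, 2570]); translate([1972, 427, 0]) cube([797, 179, 1984]); }
translate([341, 4358, 0]) cube([3850, 179, 2570]);
translate([341, 606, 0]) cube([179, 3752, 2570]);
translate([4012, 606, 0]) cube([179, 3752, 2570]);


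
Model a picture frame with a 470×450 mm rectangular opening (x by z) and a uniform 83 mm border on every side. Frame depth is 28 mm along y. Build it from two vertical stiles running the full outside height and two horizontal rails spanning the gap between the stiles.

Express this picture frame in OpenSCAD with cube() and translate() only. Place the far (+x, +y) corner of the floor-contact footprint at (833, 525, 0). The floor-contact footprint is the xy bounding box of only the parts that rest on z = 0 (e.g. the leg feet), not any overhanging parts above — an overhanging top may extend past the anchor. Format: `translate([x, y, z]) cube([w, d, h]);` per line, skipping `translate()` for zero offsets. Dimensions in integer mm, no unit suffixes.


translate([197, 497, 0]) cube([83, 28, 616]);
translate([750, 497, 0]) cube([83, 28, 616]);
translate([280, 497, 0]) cube([470, 28, 83]);
translate([280, 497, 533]) cube([470, 28, 83]);


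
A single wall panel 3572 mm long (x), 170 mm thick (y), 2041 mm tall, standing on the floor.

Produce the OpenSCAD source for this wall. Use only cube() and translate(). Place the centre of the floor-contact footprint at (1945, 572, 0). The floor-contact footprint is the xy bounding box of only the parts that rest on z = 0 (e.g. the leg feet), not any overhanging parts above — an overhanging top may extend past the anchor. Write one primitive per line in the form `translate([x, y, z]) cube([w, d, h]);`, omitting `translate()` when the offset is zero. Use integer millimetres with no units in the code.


translate([159, 487, 0]) cube([3572, 170, 2041]);


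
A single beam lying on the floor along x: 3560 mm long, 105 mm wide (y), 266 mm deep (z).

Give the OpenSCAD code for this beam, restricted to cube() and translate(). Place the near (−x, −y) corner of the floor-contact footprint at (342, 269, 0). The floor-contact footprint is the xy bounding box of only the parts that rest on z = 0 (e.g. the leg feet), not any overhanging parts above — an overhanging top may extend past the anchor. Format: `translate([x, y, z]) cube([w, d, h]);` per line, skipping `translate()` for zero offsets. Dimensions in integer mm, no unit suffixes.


translate([342, 269, 0]) cube([3560, 105, 266]);


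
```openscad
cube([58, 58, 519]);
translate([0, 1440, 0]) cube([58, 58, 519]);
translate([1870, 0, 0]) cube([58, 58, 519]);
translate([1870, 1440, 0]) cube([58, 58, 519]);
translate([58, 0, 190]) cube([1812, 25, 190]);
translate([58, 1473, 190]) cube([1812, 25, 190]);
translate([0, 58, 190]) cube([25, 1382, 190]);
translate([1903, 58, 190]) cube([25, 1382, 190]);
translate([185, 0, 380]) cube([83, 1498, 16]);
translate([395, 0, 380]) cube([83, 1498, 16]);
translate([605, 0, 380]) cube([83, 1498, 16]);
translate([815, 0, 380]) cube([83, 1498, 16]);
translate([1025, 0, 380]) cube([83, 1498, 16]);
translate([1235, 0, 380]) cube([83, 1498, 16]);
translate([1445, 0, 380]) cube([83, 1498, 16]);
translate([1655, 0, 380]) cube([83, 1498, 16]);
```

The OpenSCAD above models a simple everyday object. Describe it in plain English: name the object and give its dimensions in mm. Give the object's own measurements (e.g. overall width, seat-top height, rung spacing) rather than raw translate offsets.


A bed frame 1928 mm long (x) by 1498 mm wide (y). Four 58×58 mm corner posts, 519 mm tall, at the corners of the footprint. Four rails of 25 mm thickness and 190 mm height run between adjacent posts with their undersides at z = 190 mm, their outer faces flush with the outside of the frame (the two x-running rails run between the posts' inner faces; the two y-running rails run between the posts' inner faces). 8 slats, each 83 mm wide (x) and 16 mm thick, lie across the top of the two x-running rails, running the full 1498 mm width of the frame in y; along x they sit between the end posts with a 127 mm gap after the −x posts and between neighbouring slats, leaving 132 mm before the +x posts.


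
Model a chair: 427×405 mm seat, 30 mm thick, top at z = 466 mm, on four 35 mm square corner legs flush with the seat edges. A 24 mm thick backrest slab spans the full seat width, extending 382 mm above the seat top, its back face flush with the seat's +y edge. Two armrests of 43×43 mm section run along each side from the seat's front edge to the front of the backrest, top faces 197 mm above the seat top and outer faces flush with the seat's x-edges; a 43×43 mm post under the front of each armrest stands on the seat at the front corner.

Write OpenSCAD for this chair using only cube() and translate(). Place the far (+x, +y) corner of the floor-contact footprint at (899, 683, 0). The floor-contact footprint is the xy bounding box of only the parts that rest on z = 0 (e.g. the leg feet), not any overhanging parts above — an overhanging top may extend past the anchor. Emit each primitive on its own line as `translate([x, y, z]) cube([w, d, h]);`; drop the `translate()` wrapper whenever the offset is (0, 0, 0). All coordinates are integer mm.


// leg_h = 466 - 30 = 436
// arm post h = 197 - 43 = 154
translate([472, 278, 436]) cube([427, 405, 30]);
translate([472, 278, 0]) cube([35, 35, 436]);
translate([864, 278, 0]) cube([35, 35, 436]);
translate([472, 648, 0]) cube([35, 35, 436]);
translate([864, 648, 0]) cube([35, 35, 436]);
translate([472, 659, 466]) cube([427, 24, 382]);
translate([472, 278, 620]) cube([43, 381, 43]);
translate([856, 278, 620]) cube([43, 381, 43]);
translate([472, 278, 466]) cube([43, 43, 154]);
translate([856, 278, 466]) cube([43, 43, 154]);


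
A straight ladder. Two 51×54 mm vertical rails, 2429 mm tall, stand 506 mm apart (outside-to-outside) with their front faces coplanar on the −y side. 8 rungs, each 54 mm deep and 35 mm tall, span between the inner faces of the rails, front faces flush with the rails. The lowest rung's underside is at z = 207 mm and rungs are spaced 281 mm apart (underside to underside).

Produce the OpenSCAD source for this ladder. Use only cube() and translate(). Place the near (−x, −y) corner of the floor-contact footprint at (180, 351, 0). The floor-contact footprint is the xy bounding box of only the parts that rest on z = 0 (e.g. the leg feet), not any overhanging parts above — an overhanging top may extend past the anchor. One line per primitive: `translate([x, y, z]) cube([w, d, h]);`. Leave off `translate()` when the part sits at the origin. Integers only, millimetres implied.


translate([180, 351, 0]) cube([51, 54, 2429]);
translate([635, 351, 0]) cube([51, 54, 2429]);
translate([231, 351, 207]) cube([404, 54, 35]);
translate([231, 351, 488]) cube([404, 54, 35]);
translate([231, 351, 769]) cube([404, 54, 35]);
translate([231, 351, 1050]) cube([404, 54, 35]);
translate([231, 351, 1331]) cube([404, 54, 35]);
translate([231, 351, 1612]) cube([404, 54, 35]);
translate([231, 351, 1893]) cube([404, 54, 35]);
translate([231, 351, 2174]) cube([404, 54, 35]);


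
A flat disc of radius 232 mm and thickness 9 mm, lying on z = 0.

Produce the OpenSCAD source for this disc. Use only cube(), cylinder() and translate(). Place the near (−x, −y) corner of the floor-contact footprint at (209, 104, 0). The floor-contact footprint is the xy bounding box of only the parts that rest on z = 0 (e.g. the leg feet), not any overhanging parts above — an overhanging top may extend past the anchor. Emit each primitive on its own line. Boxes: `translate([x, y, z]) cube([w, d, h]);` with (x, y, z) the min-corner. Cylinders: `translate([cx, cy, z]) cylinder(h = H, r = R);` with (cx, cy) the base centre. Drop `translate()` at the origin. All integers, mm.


translate([441, 336, 0]) cylinder(h = 9, r = 232);


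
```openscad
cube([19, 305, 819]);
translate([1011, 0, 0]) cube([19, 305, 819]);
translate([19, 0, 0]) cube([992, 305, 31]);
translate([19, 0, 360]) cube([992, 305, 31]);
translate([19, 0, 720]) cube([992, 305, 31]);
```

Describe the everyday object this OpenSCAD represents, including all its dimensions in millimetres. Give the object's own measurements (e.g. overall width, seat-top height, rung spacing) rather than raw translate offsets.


An open bookshelf. Two side panels, each 19 mm thick, 305 mm deep and 819 mm tall, stand 1030 mm apart (outside-to-outside). Between them sit 3 shelves, each 31 mm thick and 305 mm deep, spanning the full gap between the sides. The bottom shelf rests on the floor (its underside at z = 0) and the clear gap between one shelf's top and the next shelf's underside is 329 mm.


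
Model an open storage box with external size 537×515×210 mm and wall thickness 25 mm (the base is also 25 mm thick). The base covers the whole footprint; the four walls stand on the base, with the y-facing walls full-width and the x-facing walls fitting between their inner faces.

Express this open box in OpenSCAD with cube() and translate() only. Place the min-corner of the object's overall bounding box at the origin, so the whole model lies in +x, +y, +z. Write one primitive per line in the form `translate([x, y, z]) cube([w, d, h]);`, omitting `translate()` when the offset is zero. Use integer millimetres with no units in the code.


cube([537, 515, 25]);
translate([0, 0, 25]) cube([537, 25, 185]);
translate([0, 490, 25]) cube([537, 25, 185]);
translate([0, 25, 25]) cube([25, 465, 185]);
translate([512, 25, 25]) cube([25, 465, 185]);


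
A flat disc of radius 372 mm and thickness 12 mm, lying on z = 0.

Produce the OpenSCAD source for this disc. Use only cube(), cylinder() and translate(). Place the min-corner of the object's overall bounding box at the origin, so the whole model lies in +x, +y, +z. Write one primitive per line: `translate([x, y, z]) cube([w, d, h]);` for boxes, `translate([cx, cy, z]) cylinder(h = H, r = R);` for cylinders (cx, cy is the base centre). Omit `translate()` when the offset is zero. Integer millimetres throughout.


translate([372, 372, 0]) cylinder(h = 12, r = 372);


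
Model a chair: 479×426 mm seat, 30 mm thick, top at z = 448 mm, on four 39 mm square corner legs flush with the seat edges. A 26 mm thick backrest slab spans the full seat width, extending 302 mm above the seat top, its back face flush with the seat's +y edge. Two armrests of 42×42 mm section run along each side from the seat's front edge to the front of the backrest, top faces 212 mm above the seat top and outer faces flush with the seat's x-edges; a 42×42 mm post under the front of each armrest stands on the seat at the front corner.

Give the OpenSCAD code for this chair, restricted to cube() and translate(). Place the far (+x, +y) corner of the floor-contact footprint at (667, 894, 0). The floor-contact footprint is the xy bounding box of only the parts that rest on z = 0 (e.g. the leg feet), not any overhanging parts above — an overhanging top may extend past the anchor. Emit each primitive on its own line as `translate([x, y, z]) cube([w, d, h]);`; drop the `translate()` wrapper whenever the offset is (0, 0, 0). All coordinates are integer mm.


translate([188, 468, 418]) cube([479, 426, 30]);
translate([188, 468, 0]) cube([39, 39, 418]);
translate([628, 468, 0]) cube([39, 39, 418]);
translate([188, 855, 0]) cube([39, 39, 418]);
translate([628, 855, 0]) cube([39, 39, 418]);
translate([188, 868, 448]) cube([479, 26, 302]);
translate([188, 468, 618]) cube([42, 400, 42]);
translate([625, 468, 618]) cube([42, 400, 42]);
translate([188, 468, 448]) cube([42, 42, 170]);
translate([625, 468, 448]) cube([42, 42, 170]);


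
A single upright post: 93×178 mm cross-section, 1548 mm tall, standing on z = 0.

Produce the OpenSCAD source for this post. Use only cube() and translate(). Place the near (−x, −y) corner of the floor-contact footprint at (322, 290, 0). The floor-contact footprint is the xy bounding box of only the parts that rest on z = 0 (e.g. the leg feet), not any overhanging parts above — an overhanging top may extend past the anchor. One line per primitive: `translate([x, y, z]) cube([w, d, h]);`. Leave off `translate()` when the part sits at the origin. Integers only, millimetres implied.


translate([322, 290, 0]) cube([93, 178, 1548]);


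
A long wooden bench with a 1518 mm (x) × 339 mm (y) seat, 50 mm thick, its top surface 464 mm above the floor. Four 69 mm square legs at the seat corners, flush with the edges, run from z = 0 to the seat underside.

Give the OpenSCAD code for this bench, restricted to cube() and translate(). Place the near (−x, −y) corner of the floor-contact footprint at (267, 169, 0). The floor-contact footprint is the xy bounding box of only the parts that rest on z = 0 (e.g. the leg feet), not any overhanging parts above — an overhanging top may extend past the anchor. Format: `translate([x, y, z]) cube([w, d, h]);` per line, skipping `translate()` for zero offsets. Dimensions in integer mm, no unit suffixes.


translate([267, 169, 414]) cube([1518, 339, 50]);
translate([267, 169, 0]) cube([69, 69, 414]);
translate([267, 439, 0]) cube([69, 69, 414]);
translate([1716, 169, 0]) cube([69, 69, 414]);
translate([1716, 439, 0]) cube([69, 69, 414]);


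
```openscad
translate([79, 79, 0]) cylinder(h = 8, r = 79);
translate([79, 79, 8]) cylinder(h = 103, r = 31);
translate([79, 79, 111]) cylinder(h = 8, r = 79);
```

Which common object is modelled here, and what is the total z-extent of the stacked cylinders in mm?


A spool. The overall height is 119 mm.

Three coaxial cylinders, large–small–large — a spool. Two 8 mm flanges and a 103 mm core give 8 + 103 + 8 = 119 mm.


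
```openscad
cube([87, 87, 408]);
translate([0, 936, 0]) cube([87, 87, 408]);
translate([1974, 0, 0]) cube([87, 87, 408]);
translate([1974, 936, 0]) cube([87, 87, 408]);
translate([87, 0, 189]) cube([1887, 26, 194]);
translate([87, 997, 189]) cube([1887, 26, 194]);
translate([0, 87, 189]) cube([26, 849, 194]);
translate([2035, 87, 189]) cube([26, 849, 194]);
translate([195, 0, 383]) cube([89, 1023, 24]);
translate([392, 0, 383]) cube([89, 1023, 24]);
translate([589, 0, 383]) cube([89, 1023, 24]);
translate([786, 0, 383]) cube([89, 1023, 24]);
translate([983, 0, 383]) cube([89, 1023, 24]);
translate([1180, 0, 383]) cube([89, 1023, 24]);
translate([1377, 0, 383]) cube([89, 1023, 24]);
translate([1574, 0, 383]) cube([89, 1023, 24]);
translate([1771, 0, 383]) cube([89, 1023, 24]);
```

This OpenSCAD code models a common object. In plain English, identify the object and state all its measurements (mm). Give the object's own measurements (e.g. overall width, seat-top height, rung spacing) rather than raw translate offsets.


A bed frame 2061 mm long (x) by 1023 mm wide (y). Four 87×87 mm corner posts, 408 mm tall, at the corners of the footprint. Four rails of 26 mm thickness and 194 mm height run between adjacent posts with their undersides at z = 189 mm, their outer faces flush with the outside of the frame (the two x-running rails run between the posts' inner faces; the two y-running rails run between the posts' inner faces). 9 slats, each 89 mm wide (x) and 24 mm thick, lie across the top of the two x-running rails, running the full 1023 mm width of the frame in y; along x they sit between the end posts with a 108 mm gap after the −x posts and between neighbouring slats, leaving 114 mm before the +x posts.


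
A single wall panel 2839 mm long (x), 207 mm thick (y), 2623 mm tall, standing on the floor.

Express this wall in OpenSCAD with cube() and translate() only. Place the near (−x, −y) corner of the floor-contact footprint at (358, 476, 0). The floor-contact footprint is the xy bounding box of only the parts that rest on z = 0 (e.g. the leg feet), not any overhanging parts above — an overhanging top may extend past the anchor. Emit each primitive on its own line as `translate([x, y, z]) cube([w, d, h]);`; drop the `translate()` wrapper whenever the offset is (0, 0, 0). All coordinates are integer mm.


translate([358, 476, 0]) cube([2839, 207, 2623]);


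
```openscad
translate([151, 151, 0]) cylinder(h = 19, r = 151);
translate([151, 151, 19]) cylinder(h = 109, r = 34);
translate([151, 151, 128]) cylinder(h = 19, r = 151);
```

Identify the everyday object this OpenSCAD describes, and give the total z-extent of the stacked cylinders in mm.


A spool. The overall height is 147 mm.

Three coaxial cylinders, large–small–large — a spool. Two 19 mm flanges and a 109 mm core give 19 + 109 + 19 = 147 mm.


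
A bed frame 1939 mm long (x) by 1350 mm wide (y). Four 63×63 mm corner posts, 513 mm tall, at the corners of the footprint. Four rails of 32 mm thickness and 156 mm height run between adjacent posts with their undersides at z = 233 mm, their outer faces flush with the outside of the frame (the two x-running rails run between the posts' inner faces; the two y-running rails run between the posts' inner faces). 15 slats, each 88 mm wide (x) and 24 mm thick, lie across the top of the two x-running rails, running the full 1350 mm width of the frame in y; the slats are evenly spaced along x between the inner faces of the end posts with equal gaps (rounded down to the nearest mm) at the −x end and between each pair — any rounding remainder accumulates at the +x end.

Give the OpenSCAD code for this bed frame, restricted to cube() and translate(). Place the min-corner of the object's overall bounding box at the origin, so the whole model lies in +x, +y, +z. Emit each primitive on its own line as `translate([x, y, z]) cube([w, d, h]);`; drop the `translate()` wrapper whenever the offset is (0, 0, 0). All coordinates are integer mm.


// slat z = rail_z + rail_h = 233 + 156 = 389
// slat gap = ⌊(1813 − 15·88) / 16⌋ = 30
cube([63, 63, 513]);
translate([0, 1287, 0]) cube([63, 63, 513]);
translate([1876, 0, 0]) cube([63, 63, 513]);
translate([1876, 1287, 0]) cube([63, 63, 513]);
translate([63, 0, 233]) cube([1813, 32, 156]);
translate([63, 1318, 233]) cube([1813, 32, 156]);
translate([0, 63, 233]) cube([32, 1224, 156]);
translate([1907, 63, 233]) cube([32, 1224, 156]);
translate([93, 0, 389]) cube([88, 1350, 24]);
translate([211, 0, 389]) cube([88, 1350, 24]);
translate([329, 0, 389]) cube([88, 1350, 24]);
translate([447, 0, 389]) cube([88, 1350, 24]);
translate([565, 0, 389]) cube([88, 1350, 24]);
translate([683, 0, 389]) cube([88, 1350, 24]);
translate([801, 0, 389]) cube([88, 1350, 24]);
translate([919, 0, 389]) cube([88, 1350, 24]);
translate([1037, 0, 389]) cube([88, 1350, 24]);
translate([1155, 0, 389]) cube([88, 1350, 24]);
translate([1273, 0, 389]) cube([88, 1350, 24]);
translate([1391, 0, 389]) cube([88, 1350, 24]);
translate([1509, 0, 389]) cube([88, 1350, 24]);
translate([1627, 0, 389]) cube([88, 1350, 24]);
translate([1745, 0, 389]) cube([88, 1350, 24]);


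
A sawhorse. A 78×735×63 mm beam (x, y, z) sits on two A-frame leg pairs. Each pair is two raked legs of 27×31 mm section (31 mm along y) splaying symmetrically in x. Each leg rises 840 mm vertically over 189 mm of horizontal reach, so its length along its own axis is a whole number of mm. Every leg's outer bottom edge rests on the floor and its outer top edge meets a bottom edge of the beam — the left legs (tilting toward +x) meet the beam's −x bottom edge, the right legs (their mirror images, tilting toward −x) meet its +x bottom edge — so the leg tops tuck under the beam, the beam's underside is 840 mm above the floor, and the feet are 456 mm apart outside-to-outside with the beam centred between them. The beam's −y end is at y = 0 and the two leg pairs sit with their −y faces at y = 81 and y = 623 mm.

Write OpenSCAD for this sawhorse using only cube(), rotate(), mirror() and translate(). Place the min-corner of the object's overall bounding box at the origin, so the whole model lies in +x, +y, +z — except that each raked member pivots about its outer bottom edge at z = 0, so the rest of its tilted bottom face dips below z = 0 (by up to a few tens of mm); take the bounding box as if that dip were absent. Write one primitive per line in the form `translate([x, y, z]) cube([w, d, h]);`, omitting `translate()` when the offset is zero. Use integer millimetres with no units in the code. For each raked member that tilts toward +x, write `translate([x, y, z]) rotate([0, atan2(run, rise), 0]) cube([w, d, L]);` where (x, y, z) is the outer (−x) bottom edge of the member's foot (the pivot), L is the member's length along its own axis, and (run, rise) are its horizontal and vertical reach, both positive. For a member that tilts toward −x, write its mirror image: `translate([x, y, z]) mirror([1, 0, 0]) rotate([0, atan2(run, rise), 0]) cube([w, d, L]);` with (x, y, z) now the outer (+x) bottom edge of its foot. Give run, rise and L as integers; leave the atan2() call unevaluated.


translate([189, 0, 840]) cube([78, 735, 63]);
translate([0, 81, 0]) rotate([0, atan2(189, 840), 0]) cube([27, 31, 861]);
translate([456, 81, 0]) mirror([1, 0, 0]) rotate([0, atan2(189, 840), 0]) cube([27, 31, 861]);
translate([0, 623, 0]) rotate([0, atan2(189, 840), 0]) cube([27, 31, 861]);
translate([456, 623, 0]) mirror([1, 0, 0]) rotate([0, atan2(189, 840), 0]) cube([27, 31, 861]);


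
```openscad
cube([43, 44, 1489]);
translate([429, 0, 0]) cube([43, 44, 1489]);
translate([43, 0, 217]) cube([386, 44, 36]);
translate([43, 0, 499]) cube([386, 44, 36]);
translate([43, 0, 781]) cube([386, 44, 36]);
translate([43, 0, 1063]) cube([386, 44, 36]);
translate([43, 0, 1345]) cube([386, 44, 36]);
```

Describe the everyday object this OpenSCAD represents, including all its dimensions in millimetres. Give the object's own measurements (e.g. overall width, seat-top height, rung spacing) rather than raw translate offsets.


A straight ladder. Two 43×44 mm vertical rails, 1489 mm tall, stand 472 mm apart (outside-to-outside) with their front faces coplanar on the −y side. 5 rungs, each 44 mm deep and 36 mm tall, span between the inner faces of the rails, front faces flush with the rails. The lowest rung's underside is at z = 217 mm and rungs are spaced 282 mm apart (underside to underside).


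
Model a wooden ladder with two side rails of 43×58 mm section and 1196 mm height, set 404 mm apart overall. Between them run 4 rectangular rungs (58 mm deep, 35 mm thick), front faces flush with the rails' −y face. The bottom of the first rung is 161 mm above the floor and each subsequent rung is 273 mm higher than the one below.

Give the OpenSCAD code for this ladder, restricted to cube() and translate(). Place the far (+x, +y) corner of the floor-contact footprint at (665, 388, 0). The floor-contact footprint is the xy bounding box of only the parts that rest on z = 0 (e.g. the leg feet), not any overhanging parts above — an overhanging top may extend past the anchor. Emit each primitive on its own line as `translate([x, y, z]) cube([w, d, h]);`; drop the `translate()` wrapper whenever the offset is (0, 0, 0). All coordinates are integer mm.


translate([261, 330, 0]) cube([43, 58, 1196]);
translate([622, 330, 0]) cube([43, 58, 1196]);
translate([304, 330, 161]) cube([318, 58, 35]);
translate([304, 330, 434]) cube([318, 58, 35]);
translate([304, 330, 707]) cube([318, 58, 35]);
translate([304, 330, 980]) cube([318, 58, 35]);


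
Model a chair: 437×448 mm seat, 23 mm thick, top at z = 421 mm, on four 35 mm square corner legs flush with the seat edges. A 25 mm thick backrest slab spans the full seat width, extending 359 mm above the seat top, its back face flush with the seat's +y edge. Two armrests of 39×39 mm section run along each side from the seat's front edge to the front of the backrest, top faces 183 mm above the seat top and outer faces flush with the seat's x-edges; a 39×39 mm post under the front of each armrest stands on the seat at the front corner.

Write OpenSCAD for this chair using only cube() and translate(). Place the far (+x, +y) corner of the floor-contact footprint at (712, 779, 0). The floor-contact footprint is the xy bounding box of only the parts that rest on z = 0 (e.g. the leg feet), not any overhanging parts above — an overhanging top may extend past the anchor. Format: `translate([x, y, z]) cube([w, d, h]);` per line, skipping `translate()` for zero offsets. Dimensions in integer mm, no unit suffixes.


translate([275, 331, 398]) cube([437, 448, 23]);
translate([275, 331, 0]) cube([35, 35, 398]);
translate([677, 331, 0]) cube([35, 35, 398]);
translate([275, 744, 0]) cube([35, 35, 398]);
translate([677, 744, 0]) cube([35, 35, 398]);
translate([275, 754, 421]) cube([437, 25, 359]);
translate([275, 331, 565]) cube([39, 423, 39]);
translate([673, 331, 565]) cube([39, 423, 39]);
translate([275, 331, 421]) cube([39, 39, 144]);
translate([673, 331, 421]) cube([39, 39, 144]);


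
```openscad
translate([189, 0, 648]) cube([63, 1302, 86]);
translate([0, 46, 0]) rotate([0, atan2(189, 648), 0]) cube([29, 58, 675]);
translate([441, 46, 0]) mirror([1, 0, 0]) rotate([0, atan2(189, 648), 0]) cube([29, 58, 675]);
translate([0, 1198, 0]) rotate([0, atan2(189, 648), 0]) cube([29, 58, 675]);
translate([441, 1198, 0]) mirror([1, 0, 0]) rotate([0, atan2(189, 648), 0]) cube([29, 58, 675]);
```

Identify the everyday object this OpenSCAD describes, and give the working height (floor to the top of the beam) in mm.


A sawhorse. The overall height is 734 mm.

A beam across two mirrored pairs of raked legs — a sawhorse. The beam's underside is at z = 648 (matching the legs' vertical rise in atan2(189, 648)) and the beam is 86 mm tall, so its top is at 648 + 86 = 734 mm. The raked legs top out at the beam's underside, so that is the highest point.


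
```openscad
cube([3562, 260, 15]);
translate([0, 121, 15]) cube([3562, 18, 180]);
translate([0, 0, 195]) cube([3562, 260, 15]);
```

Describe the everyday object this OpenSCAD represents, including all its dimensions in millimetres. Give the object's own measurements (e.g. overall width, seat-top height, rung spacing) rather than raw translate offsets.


An I-beam lying along x, 3562 mm long. Overall section height 210 mm. Two flanges 260 mm wide (y) and 15 mm thick, one on the floor and one at the top; a web 18 mm thick runs between them, centred on the flange width.


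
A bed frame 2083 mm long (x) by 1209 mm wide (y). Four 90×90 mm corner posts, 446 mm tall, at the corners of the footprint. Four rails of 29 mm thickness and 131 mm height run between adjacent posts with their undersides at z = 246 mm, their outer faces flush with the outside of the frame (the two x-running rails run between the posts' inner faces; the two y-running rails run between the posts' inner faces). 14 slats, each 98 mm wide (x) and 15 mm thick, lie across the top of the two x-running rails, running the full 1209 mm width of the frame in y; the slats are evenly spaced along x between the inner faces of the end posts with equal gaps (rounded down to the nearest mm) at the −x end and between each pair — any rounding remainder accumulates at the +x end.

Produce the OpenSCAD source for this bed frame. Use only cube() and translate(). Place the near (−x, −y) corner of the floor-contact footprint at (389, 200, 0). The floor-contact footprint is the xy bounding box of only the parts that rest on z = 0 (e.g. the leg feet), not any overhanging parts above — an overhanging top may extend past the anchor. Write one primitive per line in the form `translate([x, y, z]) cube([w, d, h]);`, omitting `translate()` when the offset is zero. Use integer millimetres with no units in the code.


translate([389, 200, 0]) cube([90, 90, 446]);
translate([389, 1319, 0]) cube([90, 90, 446]);
translate([2382, 200, 0]) cube([90, 90, 446]);
translate([2382, 1319, 0]) cube([90, 90, 446]);
translate([479, 200, 246]) cube([1903, 29, 131]);
translate([479, 1380, 246]) cube([1903, 29, 131]);
translate([389, 290, 246]) cube([29, 1029, 131]);
translate([2443, 290, 246]) cube([29, 1029, 131]);
translate([514, 200, 377]) cube([98, 1209, 15]);
translate([647, 200, 377]) cube([98, 1209, 15]);
translate([780, 200, 377]) cube([98, 1209, 15]);
translate([913, 200, 377]) cube([98, 1209, 15]);
translate([1046, 200, 377]) cube([98, 1209, 15]);
translate([1179, 200, 377]) cube([98, 1209, 15]);
translate([1312, 200, 377]) cube([98, 1209, 15]);
translate([1445, 200, 377]) cube([98, 1209, 15]);
translate([1578, 200, 377]) cube([98, 1209, 15]);
translate([1711, 200, 377]) cube([98, 1209, 15]);
translate([1844, 200, 377]) cube([98, 1209, 15]);
translate([1977, 200, 377]) cube([98, 1209, 15]);
translate([2110, 200, 377]) cube([98, 1209, 15]);
translate([2243, 200, 377]) cube([98, 1209, 15]);


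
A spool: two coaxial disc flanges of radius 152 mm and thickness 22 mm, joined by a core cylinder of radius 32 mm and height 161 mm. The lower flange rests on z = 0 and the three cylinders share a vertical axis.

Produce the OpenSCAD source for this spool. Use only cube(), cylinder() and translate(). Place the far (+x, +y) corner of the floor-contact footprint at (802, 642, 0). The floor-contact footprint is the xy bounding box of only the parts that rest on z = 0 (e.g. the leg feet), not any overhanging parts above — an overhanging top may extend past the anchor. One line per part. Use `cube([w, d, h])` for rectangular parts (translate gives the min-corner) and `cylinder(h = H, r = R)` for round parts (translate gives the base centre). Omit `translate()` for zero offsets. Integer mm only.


translate([650, 490, 0]) cylinder(h = 22, r = 152);
translate([650, 490, 22]) cylinder(h = 161, r = 32);
translate([650, 490, 183]) cylinder(h = 22, r = 152);


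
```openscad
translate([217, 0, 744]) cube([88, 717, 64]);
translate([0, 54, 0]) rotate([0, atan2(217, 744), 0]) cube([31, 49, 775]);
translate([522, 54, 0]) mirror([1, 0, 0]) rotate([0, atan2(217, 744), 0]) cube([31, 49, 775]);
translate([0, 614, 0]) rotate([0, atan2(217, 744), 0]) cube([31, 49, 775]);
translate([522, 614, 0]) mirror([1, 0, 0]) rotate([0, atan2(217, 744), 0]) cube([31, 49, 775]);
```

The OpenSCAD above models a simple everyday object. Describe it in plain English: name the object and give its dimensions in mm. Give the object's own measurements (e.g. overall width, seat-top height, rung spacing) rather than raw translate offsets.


A sawhorse. A 88×717×64 mm beam (x, y, z) sits on two A-frame leg pairs. Each pair is two raked legs of 31×49 mm section (49 mm along y) splaying symmetrically in x. Each leg rises 744 mm vertically over 217 mm of horizontal reach and is 775 mm long along its own axis. Every leg's outer bottom edge rests on the floor and its outer top edge meets a bottom edge of the beam — the left legs (tilting toward +x) meet the beam's −x bottom edge, the right legs (their mirror images, tilting toward −x) meet its +x bottom edge — so the leg tops tuck under the beam, the beam's underside is 744 mm above the floor, and the feet are 522 mm apart outside-to-outside with the beam centred between them. The two leg pairs are set in 54 mm from either end of the beam.
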